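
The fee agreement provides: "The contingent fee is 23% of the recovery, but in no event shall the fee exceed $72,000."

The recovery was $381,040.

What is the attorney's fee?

23% of $381,040 = $87,639.20
That exceeds the $72,000 cap, so the fee is capped at $72,000.

$72,000.00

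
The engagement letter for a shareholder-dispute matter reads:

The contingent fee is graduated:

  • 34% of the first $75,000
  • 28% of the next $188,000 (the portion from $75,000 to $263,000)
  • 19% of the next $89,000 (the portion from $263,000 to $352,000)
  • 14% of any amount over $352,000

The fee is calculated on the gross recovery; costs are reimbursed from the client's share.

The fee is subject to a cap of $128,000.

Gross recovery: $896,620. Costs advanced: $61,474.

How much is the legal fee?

$128,000.00

Fee base is the gross recovery, $896,620; costs are reimbursed separately.
First $75,000 at 34% = $25,500.00
Next $188,000 at 28% = $52,640.00
Next $89,000 at 19% = $16,910.00
Remaining $544,620 at 14% = $76,246.80
Fee: $25,500.00 + $52,640.00 + $16,910.00 + $76,246.80 = $171,296.80
$171,296.80 exceeds the $128,000 cap, so the fee is capped at $128,000.00.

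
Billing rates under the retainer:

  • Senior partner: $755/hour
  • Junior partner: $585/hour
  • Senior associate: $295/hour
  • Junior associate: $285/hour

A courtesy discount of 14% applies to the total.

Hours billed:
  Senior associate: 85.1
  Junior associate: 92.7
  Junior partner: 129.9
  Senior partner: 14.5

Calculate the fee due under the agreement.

Senior partner: 14.5 × $755 = $10,947.50
Junior partner: 129.9 × $585 = $75,991.50
Senior associate: 85.1 × $295 = $25,104.50
Junior associate: 92.7 × $285 = $26,419.50
Subtotal: $138,463.00
Less 14% discount: −$19,384.82
Total: $138,463.00 − $19,384.82 = $119,078.18

$119,078.18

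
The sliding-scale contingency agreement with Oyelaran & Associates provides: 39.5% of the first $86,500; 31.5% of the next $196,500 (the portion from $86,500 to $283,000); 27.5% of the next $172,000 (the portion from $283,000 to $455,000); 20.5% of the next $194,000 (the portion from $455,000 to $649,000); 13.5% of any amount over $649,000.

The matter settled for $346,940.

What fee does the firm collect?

First $86,500 at 39.5% = $34,167.50
Next $196,500 at 31.5% = $61,897.50
Remaining $63,940 at 27.5% = $17,583.50
Fee: $34,167.50 + $61,897.50 + $17,583.50 = $113,648.50

$113,648.50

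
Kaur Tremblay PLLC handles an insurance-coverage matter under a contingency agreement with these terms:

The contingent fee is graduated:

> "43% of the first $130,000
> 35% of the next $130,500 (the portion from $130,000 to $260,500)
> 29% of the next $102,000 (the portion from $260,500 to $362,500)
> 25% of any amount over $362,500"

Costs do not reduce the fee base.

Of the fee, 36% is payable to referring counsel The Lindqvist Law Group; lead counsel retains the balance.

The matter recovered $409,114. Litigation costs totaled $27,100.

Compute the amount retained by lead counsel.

$91,397.44

Fee base is the gross recovery, $409,114; costs are reimbursed separately.
First $130,000 at 43% = $55,900.00
Next $130,500 at 35% = $45,675.00
Next $102,000 at 29% = $29,580.00
Remaining $46,614 at 25% = $11,653.50
Fee: $55,900.00 + $45,675.00 + $29,580.00 + $11,653.50 = $142,808.50
Referral share: 36% of $142,808.50 = $51,411.06; lead counsel retains $142,808.50 − $51,411.06 = $91,397.44.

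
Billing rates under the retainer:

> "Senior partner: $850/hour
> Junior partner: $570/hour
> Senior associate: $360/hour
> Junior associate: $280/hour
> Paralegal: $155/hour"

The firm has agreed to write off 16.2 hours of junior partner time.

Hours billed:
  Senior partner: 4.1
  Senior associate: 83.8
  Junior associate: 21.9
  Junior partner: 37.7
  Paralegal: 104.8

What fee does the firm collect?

Senior partner: 4.1 × $850 = $3,485.00
Junior partner: 37.7 × $570 = $21,489.00
Senior associate: 83.8 × $360 = $30,168.00
Junior associate: 21.9 × $280 = $6,132.00
Paralegal: 104.8 × $155 = $16,244.00
Subtotal: $77,518.00
Write-off: 16.2 × $570 = $9,234.00
Total: $77,518.00 − $9,234.00 = $68,284.00

$68,284.00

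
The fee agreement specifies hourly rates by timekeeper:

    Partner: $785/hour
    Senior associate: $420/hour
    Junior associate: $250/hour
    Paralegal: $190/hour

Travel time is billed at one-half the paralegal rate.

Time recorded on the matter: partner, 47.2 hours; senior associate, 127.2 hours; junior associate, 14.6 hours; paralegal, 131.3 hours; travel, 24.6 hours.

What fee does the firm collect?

$121,410.00

Partner: 47.2 × $785 = $37,052.00
Senior associate: 127.2 × $420 = $53,424.00
Junior associate: 14.6 × $250 = $3,650.00
Paralegal: 131.3 × $190 = $24,947.00
Subtotal: $37,052.00 + $53,424.00 + $3,650.00 + $24,947.00 = $119,073.00
Travel: 24.6 × ($190 ÷ 2) = 24.6 × $95.00 = $2,337.00
Total: $119,073.00 + $2,337.00 = $121,410.00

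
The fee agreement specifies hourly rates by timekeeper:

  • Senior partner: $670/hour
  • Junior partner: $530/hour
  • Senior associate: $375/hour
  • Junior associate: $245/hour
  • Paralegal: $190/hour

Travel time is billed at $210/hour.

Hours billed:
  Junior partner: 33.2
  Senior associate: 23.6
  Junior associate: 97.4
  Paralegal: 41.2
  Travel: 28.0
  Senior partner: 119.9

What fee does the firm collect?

Senior partner: 119.9 × $670 = $80,333.00
Junior partner: 33.2 × $530 = $17,596.00
Senior associate: 23.6 × $375 = $8,850.00
Junior associate: 97.4 × $245 = $23,863.00
Paralegal: 41.2 × $190 = $7,828.00
Subtotal: $80,333.00 + $17,596.00 + $8,850.00 + $23,863.00 + $7,828.00 = $138,470.00
Travel: 28.0 × $210 = $5,880.00
Total: $138,470.00 + $5,880.00 = $144,350.00

$144,350.00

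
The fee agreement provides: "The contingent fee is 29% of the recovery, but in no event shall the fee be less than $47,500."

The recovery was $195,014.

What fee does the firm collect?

$56,554.06

29% of $195,014 = $56,554.06
That exceeds the $47,500 minimum.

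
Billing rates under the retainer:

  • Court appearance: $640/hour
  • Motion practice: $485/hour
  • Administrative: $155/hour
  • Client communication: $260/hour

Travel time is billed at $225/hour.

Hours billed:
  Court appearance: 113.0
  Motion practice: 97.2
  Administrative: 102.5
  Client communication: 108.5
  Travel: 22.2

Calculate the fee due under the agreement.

$168,554.50

Court appearance: 113.0 × $640 = $72,320.00
Motion practice: 97.2 × $485 = $47,142.00
Administrative: 102.5 × $155 = $15,887.50
Client communication: 108.5 × $260 = $28,210.00
Subtotal: $72,320.00 + $47,142.00 + $15,887.50 + $28,210.00 = $163,559.50
Travel: 22.2 × $225 = $4,995.00
Total: $163,559.50 + $4,995.00 = $168,554.50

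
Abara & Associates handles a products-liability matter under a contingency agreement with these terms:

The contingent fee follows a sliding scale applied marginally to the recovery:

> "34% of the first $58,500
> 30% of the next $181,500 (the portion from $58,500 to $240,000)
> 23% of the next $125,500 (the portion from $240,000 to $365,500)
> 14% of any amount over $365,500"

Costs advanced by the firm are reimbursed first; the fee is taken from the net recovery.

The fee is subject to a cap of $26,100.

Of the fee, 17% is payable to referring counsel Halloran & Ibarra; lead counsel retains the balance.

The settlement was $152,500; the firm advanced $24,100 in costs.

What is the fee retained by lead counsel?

$21,663.00

Fee base (net of costs): $152,500 − $24,100 = $128,400
First $58,500 at 34% = $19,890.00
Remaining $69,900 at 30% = $20,970.00
Fee: $19,890.00 + $20,970.00 = $40,860.00
$40,860.00 exceeds the $26,100 cap, so the fee is capped at $26,100.00.
Referral share: 17% of $26,100.00 = $4,437.00; lead counsel retains $26,100.00 − $4,437.00 = $21,663.00.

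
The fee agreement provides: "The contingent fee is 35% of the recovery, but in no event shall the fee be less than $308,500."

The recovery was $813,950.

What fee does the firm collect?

35% of $813,950 = $284,882.50
That is below the $308,500 minimum, so the minimum applies.

$308,500.00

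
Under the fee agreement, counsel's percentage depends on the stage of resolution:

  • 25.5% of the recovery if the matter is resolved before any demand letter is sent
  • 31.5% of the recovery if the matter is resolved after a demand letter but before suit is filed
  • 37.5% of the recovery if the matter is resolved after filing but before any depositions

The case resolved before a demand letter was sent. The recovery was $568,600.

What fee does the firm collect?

The matter resolved before a demand letter was sent, so the 25.5% rate applies.
$568,600 × 25.5% = $144,993.00

$144,993.00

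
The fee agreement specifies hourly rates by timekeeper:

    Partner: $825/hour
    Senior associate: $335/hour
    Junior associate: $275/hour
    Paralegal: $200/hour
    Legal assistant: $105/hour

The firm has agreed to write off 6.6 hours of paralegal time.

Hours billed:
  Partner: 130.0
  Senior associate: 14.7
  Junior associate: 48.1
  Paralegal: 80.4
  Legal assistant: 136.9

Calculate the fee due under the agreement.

Partner: 130.0 × $825 = $107,250.00
Senior associate: 14.7 × $335 = $4,924.50
Junior associate: 48.1 × $275 = $13,227.50
Paralegal: 80.4 × $200 = $16,080.00
Legal assistant: 136.9 × $105 = $14,374.50
Subtotal: $155,856.50
Write-off: 6.6 × $200 = $1,320.00
Total: $155,856.50 − $1,320.00 = $154,536.50

$154,536.50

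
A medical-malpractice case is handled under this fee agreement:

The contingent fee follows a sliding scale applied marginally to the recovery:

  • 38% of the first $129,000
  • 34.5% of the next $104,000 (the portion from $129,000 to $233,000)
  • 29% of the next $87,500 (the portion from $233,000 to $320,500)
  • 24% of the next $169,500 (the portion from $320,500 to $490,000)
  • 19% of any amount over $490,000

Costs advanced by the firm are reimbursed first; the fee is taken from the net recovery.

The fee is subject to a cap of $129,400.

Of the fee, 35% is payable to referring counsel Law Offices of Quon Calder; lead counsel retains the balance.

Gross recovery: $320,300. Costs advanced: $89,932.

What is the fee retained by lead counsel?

$54,594.77

Fee base (net of costs): $320,300 − $89,932 = $230,368
First $129,000 at 38% = $49,020.00
Remaining $101,368 at 34.5% = $34,971.96
Fee: $49,020.00 + $34,971.96 = $83,991.96
$83,991.96 is under the $129,400 cap.
Referral share: 35% of $83,991.96 = $29,397.19; lead counsel retains $83,991.96 − $29,397.19 = $54,594.77.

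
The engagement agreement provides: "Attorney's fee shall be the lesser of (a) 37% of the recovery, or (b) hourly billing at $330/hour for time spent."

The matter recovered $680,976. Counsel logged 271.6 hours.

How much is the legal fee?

(a) 37% of $680,976 = $251,961.12
(b) 271.6 × $330 = $89,628.00
The lesser is (b): $89,628.00.

$89,628.00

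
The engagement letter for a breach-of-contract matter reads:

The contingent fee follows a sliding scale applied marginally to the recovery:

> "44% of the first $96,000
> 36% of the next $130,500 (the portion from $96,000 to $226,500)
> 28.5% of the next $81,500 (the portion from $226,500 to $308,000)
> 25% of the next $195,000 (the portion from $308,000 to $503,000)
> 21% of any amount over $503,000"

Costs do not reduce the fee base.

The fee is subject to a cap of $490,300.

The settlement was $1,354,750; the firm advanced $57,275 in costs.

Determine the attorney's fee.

Fee base is the gross recovery, $1,354,750; costs are reimbursed separately.
First $96,000 at 44% = $42,240.00
Next $130,500 at 36% = $46,980.00
Next $81,500 at 28.5% = $23,227.50
Next $195,000 at 25% = $48,750.00
Remaining $851,750 at 21% = $178,867.50
Fee: $42,240.00 + $46,980.00 + $23,227.50 + $48,750.00 + $178,867.50 = $340,065.00
$340,065.00 is under the $490,300 cap.

$340,065.00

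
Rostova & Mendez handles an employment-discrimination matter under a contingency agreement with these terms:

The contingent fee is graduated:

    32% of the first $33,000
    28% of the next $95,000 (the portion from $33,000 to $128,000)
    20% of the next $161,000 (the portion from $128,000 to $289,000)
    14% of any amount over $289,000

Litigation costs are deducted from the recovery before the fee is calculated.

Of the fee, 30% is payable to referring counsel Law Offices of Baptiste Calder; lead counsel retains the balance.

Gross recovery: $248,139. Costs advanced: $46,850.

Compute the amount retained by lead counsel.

Fee base (net of costs): $248,139 − $46,850 = $201,289
First $33,000 at 32% = $10,560.00
Next $95,000 at 28% = $26,600.00
Remaining $73,289 at 20% = $14,657.80
Fee: $10,560.00 + $26,600.00 + $14,657.80 = $51,817.80
Referral share: 30% of $51,817.80 = $15,545.34; lead counsel retains $51,817.80 − $15,545.34 = $36,272.46.

$36,272.46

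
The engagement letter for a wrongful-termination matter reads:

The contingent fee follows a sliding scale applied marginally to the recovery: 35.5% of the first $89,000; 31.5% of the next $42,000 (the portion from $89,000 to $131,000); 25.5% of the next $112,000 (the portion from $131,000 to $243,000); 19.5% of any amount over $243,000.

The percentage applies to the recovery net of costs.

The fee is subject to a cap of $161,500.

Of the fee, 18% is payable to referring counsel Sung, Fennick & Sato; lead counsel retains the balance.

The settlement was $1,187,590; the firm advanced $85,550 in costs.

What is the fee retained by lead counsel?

$132,430.00

Fee base (net of costs): $1,187,590 − $85,550 = $1,102,040
First $89,000 at 35.5% = $31,595.00
Next $42,000 at 31.5% = $13,230.00
Next $112,000 at 25.5% = $28,560.00
Remaining $859,040 at 19.5% = $167,512.80
Fee: $31,595.00 + $13,230.00 + $28,560.00 + $167,512.80 = $240,897.80
$240,897.80 exceeds the $161,500 cap, so the fee is capped at $161,500.00.
Referral share: 18% of $161,500.00 = $29,070.00; lead counsel retains $161,500.00 − $29,070.00 = $132,430.00.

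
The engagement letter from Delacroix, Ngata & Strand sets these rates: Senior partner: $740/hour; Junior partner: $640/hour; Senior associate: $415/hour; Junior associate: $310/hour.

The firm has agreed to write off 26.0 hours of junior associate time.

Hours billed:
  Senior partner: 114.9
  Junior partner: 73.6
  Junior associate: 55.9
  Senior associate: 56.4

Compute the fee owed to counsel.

$164,805.00

Senior partner: 114.9 × $740 = $85,026.00
Junior partner: 73.6 × $640 = $47,104.00
Senior associate: 56.4 × $415 = $23,406.00
Junior associate: 55.9 × $310 = $17,329.00
Subtotal: $172,865.00
Write-off: 26.0 × $310 = $8,060.00
Total: $172,865.00 − $8,060.00 = $164,805.00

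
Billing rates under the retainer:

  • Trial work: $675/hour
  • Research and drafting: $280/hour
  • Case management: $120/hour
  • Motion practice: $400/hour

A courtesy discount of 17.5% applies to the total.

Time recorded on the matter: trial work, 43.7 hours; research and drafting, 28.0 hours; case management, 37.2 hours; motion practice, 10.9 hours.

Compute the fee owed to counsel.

$38,083.24

Trial work: 43.7 × $675 = $29,497.50
Research and drafting: 28.0 × $280 = $7,840.00
Case management: 37.2 × $120 = $4,464.00
Motion practice: 10.9 × $400 = $4,360.00
Subtotal: $46,161.50
Less 17.5% discount: −$8,078.26
Total: $46,161.50 − $8,078.26 = $38,083.24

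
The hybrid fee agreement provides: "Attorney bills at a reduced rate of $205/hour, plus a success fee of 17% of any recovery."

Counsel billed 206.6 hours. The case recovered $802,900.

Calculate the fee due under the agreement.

$178,846.00

Hourly: 206.6 × $205 = $42,353.00
Success fee: 17% of $802,900 = $136,493.00
Total: $42,353.00 + $136,493.00 = $178,846.00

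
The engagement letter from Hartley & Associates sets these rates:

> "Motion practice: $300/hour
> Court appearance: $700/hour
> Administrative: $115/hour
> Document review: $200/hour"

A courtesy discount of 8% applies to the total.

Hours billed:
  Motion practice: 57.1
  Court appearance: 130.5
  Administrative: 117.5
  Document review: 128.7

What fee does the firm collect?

Motion practice: 57.1 × $300 = $17,130.00
Court appearance: 130.5 × $700 = $91,350.00
Administrative: 117.5 × $115 = $13,512.50
Document review: 128.7 × $200 = $25,740.00
Subtotal: $147,732.50
Less 8% discount: −$11,818.60
Total: $147,732.50 − $11,818.60 = $135,913.90

$135,913.90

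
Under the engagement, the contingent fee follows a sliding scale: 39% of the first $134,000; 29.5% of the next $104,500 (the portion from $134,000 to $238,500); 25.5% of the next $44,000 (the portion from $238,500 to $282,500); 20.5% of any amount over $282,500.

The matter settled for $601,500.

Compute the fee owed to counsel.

$159,702.50

First $134,000 at 39% = $52,260.00
Next $104,500 at 29.5% = $30,827.50
Next $44,000 at 25.5% = $11,220.00
Remaining $319,000 at 20.5% = $65,395.00
Fee: $52,260.00 + $30,827.50 + $11,220.00 + $65,395.00 = $159,702.50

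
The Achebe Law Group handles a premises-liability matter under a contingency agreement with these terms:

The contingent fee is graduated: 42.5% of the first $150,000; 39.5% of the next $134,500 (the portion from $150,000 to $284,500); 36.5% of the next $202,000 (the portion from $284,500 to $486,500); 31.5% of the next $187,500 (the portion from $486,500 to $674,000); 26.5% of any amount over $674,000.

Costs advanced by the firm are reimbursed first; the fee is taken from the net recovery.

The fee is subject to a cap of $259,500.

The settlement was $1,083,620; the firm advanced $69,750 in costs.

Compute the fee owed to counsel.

Fee base (net of costs): $1,083,620 − $69,750 = $1,013,870
First $150,000 at 42.5% = $63,750.00
Next $134,500 at 39.5% = $53,127.50
Next $202,000 at 36.5% = $73,730.00
Next $187,500 at 31.5% = $59,062.50
Remaining $339,870 at 26.5% = $90,065.55
Fee: $63,750.00 + $53,127.50 + $73,730.00 + $59,062.50 + $90,065.55 = $339,735.55
$339,735.55 exceeds the $259,500 cap, so the fee is capped at $259,500.00.

$259,500.00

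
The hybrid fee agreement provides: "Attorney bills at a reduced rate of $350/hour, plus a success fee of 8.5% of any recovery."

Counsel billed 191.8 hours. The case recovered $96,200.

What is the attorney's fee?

Hourly: 191.8 × $350 = $67,130.00
Success fee: 8.5% of $96,200 = $8,177.00
Total: $67,130.00 + $8,177.00 = $75,307.00

$75,307.00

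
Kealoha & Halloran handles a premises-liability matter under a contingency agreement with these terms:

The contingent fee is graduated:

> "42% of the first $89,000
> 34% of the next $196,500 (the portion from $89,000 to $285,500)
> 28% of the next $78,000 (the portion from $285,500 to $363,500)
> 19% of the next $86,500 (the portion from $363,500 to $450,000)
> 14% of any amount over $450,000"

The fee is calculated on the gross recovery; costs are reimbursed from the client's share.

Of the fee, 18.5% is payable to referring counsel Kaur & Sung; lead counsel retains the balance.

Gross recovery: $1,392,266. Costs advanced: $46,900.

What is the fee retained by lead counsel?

Fee base is the gross recovery, $1,392,266; costs are reimbursed separately.
First $89,000 at 42% = $37,380.00
Next $196,500 at 34% = $66,810.00
Next $78,000 at 28% = $21,840.00
Next $86,500 at 19% = $16,435.00
Remaining $942,266 at 14% = $131,917.24
Fee: $37,380.00 + $66,810.00 + $21,840.00 + $16,435.00 + $131,917.24 = $274,382.24
Referral share: 18.5% of $274,382.24 = $50,760.71; lead counsel retains $274,382.24 − $50,760.71 = $223,621.53.

$223,621.53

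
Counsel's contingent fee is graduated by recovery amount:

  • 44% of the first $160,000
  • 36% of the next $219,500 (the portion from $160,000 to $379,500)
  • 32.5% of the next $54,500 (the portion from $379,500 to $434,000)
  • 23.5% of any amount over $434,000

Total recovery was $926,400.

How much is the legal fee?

First $160,000 at 44% = $70,400.00
Next $219,500 at 36% = $79,020.00
Next $54,500 at 32.5% = $17,712.50
Remaining $492,400 at 23.5% = $115,714.00
Fee: $70,400.00 + $79,020.00 + $17,712.50 + $115,714.00 = $282,846.50

$282,846.50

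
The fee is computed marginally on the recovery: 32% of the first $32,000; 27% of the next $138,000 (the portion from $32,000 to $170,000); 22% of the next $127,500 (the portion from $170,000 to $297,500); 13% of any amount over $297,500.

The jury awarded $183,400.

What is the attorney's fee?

First $32,000 at 32% = $10,240.00
Next $138,000 at 27% = $37,260.00
Remaining $13,400 at 22% = $2,948.00
Fee: $10,240.00 + $37,260.00 + $2,948.00 = $50,448.00

$50,448.00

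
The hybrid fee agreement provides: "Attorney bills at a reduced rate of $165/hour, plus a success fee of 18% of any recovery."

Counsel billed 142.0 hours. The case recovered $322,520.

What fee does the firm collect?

$81,483.60

Hourly: 142.0 × $165 = $23,430.00
Success fee: 18% of $322,520 = $58,053.60
Total: $23,430.00 + $58,053.60 = $81,483.60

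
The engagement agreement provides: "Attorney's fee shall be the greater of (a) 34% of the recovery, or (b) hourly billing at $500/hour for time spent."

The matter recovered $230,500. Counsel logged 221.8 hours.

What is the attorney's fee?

$110,900.00

(a) 34% of $230,500 = $78,370.00
(b) 221.8 × $500 = $110,900.00
The greater is (b): $110,900.00.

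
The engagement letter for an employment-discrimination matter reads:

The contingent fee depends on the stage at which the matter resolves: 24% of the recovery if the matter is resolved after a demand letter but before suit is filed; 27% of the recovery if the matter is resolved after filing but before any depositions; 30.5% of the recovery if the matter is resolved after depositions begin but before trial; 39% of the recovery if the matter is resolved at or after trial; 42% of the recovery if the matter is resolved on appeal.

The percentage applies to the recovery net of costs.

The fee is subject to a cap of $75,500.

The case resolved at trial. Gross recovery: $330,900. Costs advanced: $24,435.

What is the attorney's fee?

$75,500.00

Fee base (net of costs): $330,900 − $24,435 = $306,465
The matter resolved at trial, so the 39% rate applies.
$306,465 × 39% = $119,521.35
$119,521.35 exceeds the $75,500 cap, so the fee is capped at $75,500.00.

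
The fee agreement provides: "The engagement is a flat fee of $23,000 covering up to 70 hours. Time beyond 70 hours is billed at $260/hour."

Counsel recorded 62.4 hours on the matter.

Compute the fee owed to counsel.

$23,000.00

62.4 hours is within the 70-hour scope; only the flat fee applies.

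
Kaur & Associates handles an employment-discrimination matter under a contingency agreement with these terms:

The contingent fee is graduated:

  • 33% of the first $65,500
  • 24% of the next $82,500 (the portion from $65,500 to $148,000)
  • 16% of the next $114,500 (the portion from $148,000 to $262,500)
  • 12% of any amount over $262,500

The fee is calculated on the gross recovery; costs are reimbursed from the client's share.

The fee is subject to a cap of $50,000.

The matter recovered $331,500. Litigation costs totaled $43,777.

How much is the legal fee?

$50,000.00

Fee base is the gross recovery, $331,500; costs are reimbursed separately.
First $65,500 at 33% = $21,615.00
Next $82,500 at 24% = $19,800.00
Next $114,500 at 16% = $18,320.00
Remaining $69,000 at 12% = $8,280.00
Fee: $21,615.00 + $19,800.00 + $18,320.00 + $8,280.00 = $68,015.00
$68,015.00 exceeds the $50,000 cap, so the fee is capped at $50,000.00.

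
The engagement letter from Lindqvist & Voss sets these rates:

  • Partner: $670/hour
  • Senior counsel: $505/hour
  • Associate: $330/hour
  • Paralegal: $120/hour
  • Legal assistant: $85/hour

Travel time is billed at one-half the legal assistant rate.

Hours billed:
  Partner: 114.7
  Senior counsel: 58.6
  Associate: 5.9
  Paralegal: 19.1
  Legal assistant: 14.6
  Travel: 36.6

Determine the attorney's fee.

Partner: 114.7 × $670 = $76,849.00
Senior counsel: 58.6 × $505 = $29,593.00
Associate: 5.9 × $330 = $1,947.00
Paralegal: 19.1 × $120 = $2,292.00
Legal assistant: 14.6 × $85 = $1,241.00
Subtotal: $76,849.00 + $29,593.00 + $1,947.00 + $2,292.00 + $1,241.00 = $111,922.00
Travel: 36.6 × ($85 ÷ 2) = 36.6 × $42.50 = $1,555.50
Total: $111,922.00 + $1,555.50 = $113,477.50

$113,477.50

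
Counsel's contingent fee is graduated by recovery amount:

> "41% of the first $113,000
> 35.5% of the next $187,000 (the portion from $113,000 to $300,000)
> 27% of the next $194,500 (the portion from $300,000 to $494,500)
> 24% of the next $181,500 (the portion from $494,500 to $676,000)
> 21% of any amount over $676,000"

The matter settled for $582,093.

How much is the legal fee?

$186,252.32

First $113,000 at 41% = $46,330.00
Next $187,000 at 35.5% = $66,385.00
Next $194,500 at 27% = $52,515.00
Remaining $87,593 at 24% = $21,022.32
Fee: $46,330.00 + $66,385.00 + $52,515.00 + $21,022.32 = $186,252.32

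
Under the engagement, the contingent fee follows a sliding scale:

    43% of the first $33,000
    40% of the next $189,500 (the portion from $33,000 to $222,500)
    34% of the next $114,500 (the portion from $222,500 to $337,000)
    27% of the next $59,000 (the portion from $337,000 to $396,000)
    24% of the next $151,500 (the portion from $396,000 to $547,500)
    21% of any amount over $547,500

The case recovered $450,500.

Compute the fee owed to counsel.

First $33,000 at 43% = $14,190.00
Next $189,500 at 40% = $75,800.00
Next $114,500 at 34% = $38,930.00
Next $59,000 at 27% = $15,930.00
Remaining $54,500 at 24% = $13,080.00
Fee: $14,190.00 + $75,800.00 + $38,930.00 + $15,930.00 + $13,080.00 = $157,930.00

$157,930.00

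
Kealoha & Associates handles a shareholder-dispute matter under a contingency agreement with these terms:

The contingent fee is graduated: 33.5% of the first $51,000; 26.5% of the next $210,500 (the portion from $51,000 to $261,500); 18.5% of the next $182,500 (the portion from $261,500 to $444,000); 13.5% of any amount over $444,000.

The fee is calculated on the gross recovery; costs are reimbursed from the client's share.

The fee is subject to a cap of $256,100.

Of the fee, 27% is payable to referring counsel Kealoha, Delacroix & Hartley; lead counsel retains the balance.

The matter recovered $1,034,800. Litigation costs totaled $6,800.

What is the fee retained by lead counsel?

Fee base is the gross recovery, $1,034,800; costs are reimbursed separately.
First $51,000 at 33.5% = $17,085.00
Next $210,500 at 26.5% = $55,782.50
Next $182,500 at 18.5% = $33,762.50
Remaining $590,800 at 13.5% = $79,758.00
Fee: $17,085.00 + $55,782.50 + $33,762.50 + $79,758.00 = $186,388.00
$186,388.00 is under the $256,100 cap.
Referral share: 27% of $186,388.00 = $50,324.76; lead counsel retains $186,388.00 − $50,324.76 = $136,063.24.

$136,063.24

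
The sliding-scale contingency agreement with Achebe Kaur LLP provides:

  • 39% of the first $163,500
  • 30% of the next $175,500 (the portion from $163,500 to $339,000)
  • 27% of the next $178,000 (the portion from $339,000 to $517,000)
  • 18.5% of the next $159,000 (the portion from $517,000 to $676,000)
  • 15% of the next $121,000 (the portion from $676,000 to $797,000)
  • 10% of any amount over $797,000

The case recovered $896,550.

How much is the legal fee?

$221,995.00

First $163,500 at 39% = $63,765.00
Next $175,500 at 30% = $52,650.00
Next $178,000 at 27% = $48,060.00
Next $159,000 at 18.5% = $29,415.00
Next $121,000 at 15% = $18,150.00
Remaining $99,550 at 10% = $9,955.00
Fee: $63,765.00 + $52,650.00 + $48,060.00 + $29,415.00 + $18,150.00 + $9,955.00 = $221,995.00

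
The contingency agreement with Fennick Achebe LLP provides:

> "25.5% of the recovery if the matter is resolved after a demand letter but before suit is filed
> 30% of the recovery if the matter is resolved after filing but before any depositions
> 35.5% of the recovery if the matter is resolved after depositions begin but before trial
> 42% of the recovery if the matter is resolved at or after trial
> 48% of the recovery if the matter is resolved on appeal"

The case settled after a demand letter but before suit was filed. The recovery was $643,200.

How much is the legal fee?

The matter settled after a demand letter but before suit was filed, so the 25.5% rate applies.
$643,200 × 25.5% = $164,016.00

$164,016.00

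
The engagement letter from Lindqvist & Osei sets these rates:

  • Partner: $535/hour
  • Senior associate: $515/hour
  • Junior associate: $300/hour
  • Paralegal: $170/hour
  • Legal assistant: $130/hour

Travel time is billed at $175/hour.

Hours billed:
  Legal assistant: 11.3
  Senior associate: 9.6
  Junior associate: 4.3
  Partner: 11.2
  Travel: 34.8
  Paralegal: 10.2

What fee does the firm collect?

Partner: 11.2 × $535 = $5,992.00
Senior associate: 9.6 × $515 = $4,944.00
Junior associate: 4.3 × $300 = $1,290.00
Paralegal: 10.2 × $170 = $1,734.00
Legal assistant: 11.3 × $130 = $1,469.00
Subtotal: $5,992.00 + $4,944.00 + $1,290.00 + $1,734.00 + $1,469.00 = $15,429.00
Travel: 34.8 × $175 = $6,090.00
Total: $15,429.00 + $6,090.00 = $21,519.00

$21,519.00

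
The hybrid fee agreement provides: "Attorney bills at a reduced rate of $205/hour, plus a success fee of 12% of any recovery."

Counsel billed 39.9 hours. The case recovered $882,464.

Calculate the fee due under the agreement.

Hourly: 39.9 × $205 = $8,179.50
Success fee: 12% of $882,464 = $105,895.68
Total: $8,179.50 + $105,895.68 = $114,075.18

$114,075.18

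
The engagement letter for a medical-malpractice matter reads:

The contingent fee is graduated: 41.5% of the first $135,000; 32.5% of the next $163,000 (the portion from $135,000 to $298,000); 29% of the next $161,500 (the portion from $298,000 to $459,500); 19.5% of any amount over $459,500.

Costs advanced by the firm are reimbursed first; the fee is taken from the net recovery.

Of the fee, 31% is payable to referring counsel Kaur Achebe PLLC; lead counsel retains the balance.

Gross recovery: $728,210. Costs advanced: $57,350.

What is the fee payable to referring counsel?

$61,085.56

Fee base (net of costs): $728,210 − $57,350 = $670,860
First $135,000 at 41.5% = $56,025.00
Next $163,000 at 32.5% = $52,975.00
Next $161,500 at 29% = $46,835.00
Remaining $211,360 at 19.5% = $41,215.20
Fee: $56,025.00 + $52,975.00 + $46,835.00 + $41,215.20 = $197,050.20
Referral share: 31% of $197,050.20 = $61,085.56; lead counsel retains $197,050.20 − $61,085.56 = $135,964.64.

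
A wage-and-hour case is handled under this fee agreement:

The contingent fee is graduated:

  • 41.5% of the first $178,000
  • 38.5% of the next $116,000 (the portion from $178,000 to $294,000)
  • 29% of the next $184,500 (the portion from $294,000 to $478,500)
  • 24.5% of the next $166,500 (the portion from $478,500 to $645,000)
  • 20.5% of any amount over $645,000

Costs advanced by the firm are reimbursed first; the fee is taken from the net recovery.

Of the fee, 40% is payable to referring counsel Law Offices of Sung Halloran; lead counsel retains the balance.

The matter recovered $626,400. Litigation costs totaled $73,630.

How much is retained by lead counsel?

Fee base (net of costs): $626,400 − $73,630 = $552,770
First $178,000 at 41.5% = $73,870.00
Next $116,000 at 38.5% = $44,660.00
Next $184,500 at 29% = $53,505.00
Remaining $74,270 at 24.5% = $18,196.15
Fee: $73,870.00 + $44,660.00 + $53,505.00 + $18,196.15 = $190,231.15
Referral share: 40% of $190,231.15 = $76,092.46; lead counsel retains $190,231.15 − $76,092.46 = $114,138.69.

$114,138.69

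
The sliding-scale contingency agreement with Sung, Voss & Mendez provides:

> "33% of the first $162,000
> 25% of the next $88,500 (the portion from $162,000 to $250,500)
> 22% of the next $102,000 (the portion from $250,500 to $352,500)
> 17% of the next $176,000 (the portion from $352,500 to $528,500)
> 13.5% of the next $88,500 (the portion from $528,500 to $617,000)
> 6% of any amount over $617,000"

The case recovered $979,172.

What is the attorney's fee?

First $162,000 at 33% = $53,460.00
Next $88,500 at 25% = $22,125.00
Next $102,000 at 22% = $22,440.00
Next $176,000 at 17% = $29,920.00
Next $88,500 at 13.5% = $11,947.50
Remaining $362,172 at 6% = $21,730.32
Fee: $53,460.00 + $22,125.00 + $22,440.00 + $29,920.00 + $11,947.50 + $21,730.32 = $161,622.82

$161,622.82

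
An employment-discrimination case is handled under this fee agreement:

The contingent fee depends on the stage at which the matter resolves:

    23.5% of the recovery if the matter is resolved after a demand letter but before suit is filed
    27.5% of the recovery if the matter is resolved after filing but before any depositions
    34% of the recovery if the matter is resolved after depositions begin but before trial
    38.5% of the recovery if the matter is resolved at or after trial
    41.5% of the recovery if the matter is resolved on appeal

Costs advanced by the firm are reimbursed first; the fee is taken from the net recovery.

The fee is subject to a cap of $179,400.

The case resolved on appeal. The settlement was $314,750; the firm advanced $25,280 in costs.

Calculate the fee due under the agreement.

$120,130.05

Fee base (net of costs): $314,750 − $25,280 = $289,470
The matter resolved on appeal, so the 41.5% rate applies.
$289,470 × 41.5% = $120,130.05
$120,130.05 is under the $179,400 cap.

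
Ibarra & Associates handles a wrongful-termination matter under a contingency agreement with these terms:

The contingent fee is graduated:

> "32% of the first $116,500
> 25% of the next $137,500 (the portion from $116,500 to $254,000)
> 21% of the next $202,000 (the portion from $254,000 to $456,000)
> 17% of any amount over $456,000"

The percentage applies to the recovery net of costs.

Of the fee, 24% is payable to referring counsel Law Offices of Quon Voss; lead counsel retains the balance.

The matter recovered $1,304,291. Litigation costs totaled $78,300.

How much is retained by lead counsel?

$186,179.84

Fee base (net of costs): $1,304,291 − $78,300 = $1,225,991
First $116,500 at 32% = $37,280.00
Next $137,500 at 25% = $34,375.00
Next $202,000 at 21% = $42,420.00
Remaining $769,991 at 17% = $130,898.47
Fee: $37,280.00 + $34,375.00 + $42,420.00 + $130,898.47 = $244,973.47
Referral share: 24% of $244,973.47 = $58,793.63; lead counsel retains $244,973.47 − $58,793.63 = $186,179.84.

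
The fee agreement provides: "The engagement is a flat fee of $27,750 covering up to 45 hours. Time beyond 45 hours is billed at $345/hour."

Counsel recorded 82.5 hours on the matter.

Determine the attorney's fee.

Flat fee: $27,750.00
Excess hours: 82.5 − 45 = 37.5
Overrun: 37.5 × $345 = $12,937.50
Total: $27,750.00 + $12,937.50 = $40,687.50

$40,687.50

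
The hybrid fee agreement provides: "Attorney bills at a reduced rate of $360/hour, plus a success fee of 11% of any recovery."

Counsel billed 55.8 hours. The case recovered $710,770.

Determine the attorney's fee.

$98,272.70

Hourly: 55.8 × $360 = $20,088.00
Success fee: 11% of $710,770 = $78,184.70
Total: $20,088.00 + $78,184.70 = $98,272.70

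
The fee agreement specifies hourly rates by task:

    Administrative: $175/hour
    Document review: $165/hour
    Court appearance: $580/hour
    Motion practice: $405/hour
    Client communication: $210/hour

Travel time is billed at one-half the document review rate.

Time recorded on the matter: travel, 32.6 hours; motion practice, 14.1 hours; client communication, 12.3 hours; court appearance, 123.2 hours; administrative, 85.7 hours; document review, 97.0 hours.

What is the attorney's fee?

$113,441.50

Administrative: 85.7 × $175 = $14,997.50
Document review: 97.0 × $165 = $16,005.00
Court appearance: 123.2 × $580 = $71,456.00
Motion practice: 14.1 × $405 = $5,710.50
Client communication: 12.3 × $210 = $2,583.00
Subtotal: $14,997.50 + $16,005.00 + $71,456.00 + $5,710.50 + $2,583.00 = $110,752.00
Travel: 32.6 × ($165 ÷ 2) = 32.6 × $82.50 = $2,689.50
Total: $110,752.00 + $2,689.50 = $113,441.50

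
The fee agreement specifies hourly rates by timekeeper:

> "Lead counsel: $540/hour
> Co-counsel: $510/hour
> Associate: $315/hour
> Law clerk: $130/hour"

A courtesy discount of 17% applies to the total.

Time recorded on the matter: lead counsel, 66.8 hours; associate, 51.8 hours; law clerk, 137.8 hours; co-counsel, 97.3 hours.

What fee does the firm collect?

Lead counsel: 66.8 × $540 = $36,072.00
Co-counsel: 97.3 × $510 = $49,623.00
Associate: 51.8 × $315 = $16,317.00
Law clerk: 137.8 × $130 = $17,914.00
Subtotal: $119,926.00
Less 17% discount: −$20,387.42
Total: $119,926.00 − $20,387.42 = $99,538.58

$99,538.58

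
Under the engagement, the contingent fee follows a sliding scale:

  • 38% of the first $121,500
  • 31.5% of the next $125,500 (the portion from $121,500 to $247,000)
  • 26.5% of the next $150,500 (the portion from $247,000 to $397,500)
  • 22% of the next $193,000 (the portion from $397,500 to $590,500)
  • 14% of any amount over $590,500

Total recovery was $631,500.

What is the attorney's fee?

$173,785.00

First $121,500 at 38% = $46,170.00
Next $125,500 at 31.5% = $39,532.50
Next $150,500 at 26.5% = $39,882.50
Next $193,000 at 22% = $42,460.00
Remaining $41,000 at 14% = $5,740.00
Fee: $46,170.00 + $39,532.50 + $39,882.50 + $42,460.00 + $5,740.00 = $173,785.00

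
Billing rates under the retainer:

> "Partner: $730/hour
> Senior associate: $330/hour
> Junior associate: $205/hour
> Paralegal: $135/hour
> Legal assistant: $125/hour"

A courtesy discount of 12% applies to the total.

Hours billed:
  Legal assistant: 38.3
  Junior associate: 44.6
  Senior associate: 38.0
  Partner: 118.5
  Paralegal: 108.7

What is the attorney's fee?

Partner: 118.5 × $730 = $86,505.00
Senior associate: 38.0 × $330 = $12,540.00
Junior associate: 44.6 × $205 = $9,143.00
Paralegal: 108.7 × $135 = $14,674.50
Legal assistant: 38.3 × $125 = $4,787.50
Subtotal: $127,650.00
Less 12% discount: −$15,318.00
Total: $127,650.00 − $15,318.00 = $112,332.00

$112,332.00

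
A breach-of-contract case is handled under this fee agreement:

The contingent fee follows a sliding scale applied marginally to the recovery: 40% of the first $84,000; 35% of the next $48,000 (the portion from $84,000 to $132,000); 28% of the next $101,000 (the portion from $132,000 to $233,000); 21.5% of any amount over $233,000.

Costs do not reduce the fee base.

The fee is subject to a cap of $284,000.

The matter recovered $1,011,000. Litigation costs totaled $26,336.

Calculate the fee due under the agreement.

Fee base is the gross recovery, $1,011,000; costs are reimbursed separately.
First $84,000 at 40% = $33,600.00
Next $48,000 at 35% = $16,800.00
Next $101,000 at 28% = $28,280.00
Remaining $778,000 at 21.5% = $167,270.00
Fee: $33,600.00 + $16,800.00 + $28,280.00 + $167,270.00 = $245,950.00
$245,950.00 is under the $284,000 cap.

$245,950.00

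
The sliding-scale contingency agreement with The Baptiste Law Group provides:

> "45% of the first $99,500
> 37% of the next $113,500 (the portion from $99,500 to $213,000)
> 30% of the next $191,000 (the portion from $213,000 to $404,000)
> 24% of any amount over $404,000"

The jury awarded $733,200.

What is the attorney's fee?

$223,078.00

First $99,500 at 45% = $44,775.00
Next $113,500 at 37% = $41,995.00
Next $191,000 at 30% = $57,300.00
Remaining $329,200 at 24% = $79,008.00
Fee: $44,775.00 + $41,995.00 + $57,300.00 + $79,008.00 = $223,078.00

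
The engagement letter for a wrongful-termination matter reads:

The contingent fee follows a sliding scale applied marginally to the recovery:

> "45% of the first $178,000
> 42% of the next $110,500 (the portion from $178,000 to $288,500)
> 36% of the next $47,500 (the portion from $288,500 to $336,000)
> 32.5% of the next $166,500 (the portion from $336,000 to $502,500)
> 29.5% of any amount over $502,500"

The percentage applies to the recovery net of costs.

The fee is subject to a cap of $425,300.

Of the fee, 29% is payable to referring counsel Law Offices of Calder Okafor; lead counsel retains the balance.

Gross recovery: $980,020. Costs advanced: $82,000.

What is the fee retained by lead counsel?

Fee base (net of costs): $980,020 − $82,000 = $898,020
First $178,000 at 45% = $80,100.00
Next $110,500 at 42% = $46,410.00
Next $47,500 at 36% = $17,100.00
Next $166,500 at 32.5% = $54,112.50
Remaining $395,520 at 29.5% = $116,678.40
Fee: $80,100.00 + $46,410.00 + $17,100.00 + $54,112.50 + $116,678.40 = $314,400.90
$314,400.90 is under the $425,300 cap.
Referral share: 29% of $314,400.90 = $91,176.26; lead counsel retains $314,400.90 − $91,176.26 = $223,224.64.

$223,224.64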